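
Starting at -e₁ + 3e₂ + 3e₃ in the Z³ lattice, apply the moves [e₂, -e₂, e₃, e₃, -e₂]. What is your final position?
(-1, 2, 5)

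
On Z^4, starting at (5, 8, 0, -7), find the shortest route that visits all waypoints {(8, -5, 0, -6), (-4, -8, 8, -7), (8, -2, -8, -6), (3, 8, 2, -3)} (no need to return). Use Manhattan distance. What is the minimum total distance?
71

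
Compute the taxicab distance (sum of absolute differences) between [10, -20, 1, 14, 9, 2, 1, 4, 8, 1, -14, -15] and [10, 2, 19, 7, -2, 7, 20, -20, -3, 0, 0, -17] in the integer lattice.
134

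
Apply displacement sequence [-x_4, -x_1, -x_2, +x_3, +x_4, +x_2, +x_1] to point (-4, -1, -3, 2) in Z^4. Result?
(-4, -1, -2, 2)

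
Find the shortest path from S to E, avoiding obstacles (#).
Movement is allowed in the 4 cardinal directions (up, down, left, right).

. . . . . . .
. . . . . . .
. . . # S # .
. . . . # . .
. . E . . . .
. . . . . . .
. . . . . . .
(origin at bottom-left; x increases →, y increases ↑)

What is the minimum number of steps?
6
(one shortest path: (4, 4) → (4, 5) → (3, 5) → (2, 5) → (2, 4) → (2, 3) → (2, 2))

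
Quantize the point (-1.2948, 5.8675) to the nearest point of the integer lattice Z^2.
(-1, 6)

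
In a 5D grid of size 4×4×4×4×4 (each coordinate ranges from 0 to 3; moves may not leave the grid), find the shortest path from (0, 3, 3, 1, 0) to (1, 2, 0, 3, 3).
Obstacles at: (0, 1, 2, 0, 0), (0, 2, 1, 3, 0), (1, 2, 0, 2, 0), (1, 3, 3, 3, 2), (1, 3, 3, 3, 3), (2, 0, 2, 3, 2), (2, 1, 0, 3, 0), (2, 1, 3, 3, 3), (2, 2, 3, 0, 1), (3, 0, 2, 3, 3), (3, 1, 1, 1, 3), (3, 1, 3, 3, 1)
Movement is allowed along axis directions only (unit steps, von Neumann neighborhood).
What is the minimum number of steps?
10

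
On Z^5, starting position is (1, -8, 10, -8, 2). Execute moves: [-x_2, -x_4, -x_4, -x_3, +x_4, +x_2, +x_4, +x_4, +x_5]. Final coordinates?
(1, -8, 9, -7, 3)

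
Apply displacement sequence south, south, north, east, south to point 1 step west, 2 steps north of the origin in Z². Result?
(0, 0)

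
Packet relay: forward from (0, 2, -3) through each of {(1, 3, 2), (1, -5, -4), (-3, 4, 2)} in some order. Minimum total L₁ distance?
28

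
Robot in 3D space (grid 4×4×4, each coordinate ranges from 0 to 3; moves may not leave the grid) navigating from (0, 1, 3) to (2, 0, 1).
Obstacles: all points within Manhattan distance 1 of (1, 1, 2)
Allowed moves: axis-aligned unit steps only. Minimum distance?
5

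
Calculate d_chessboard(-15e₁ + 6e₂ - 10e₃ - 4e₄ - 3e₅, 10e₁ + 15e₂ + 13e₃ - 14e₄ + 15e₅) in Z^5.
25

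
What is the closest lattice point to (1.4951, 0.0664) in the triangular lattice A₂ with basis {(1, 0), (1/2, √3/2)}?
(1, 0)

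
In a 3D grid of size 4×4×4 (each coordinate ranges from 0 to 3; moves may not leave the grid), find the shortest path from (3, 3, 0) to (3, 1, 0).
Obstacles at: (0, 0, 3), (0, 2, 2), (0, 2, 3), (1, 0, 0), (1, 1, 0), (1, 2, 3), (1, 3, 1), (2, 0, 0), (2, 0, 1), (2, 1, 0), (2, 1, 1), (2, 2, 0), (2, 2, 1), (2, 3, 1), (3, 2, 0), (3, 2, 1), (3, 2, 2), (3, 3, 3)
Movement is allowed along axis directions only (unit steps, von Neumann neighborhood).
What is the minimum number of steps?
8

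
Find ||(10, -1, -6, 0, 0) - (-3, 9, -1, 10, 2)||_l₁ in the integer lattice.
40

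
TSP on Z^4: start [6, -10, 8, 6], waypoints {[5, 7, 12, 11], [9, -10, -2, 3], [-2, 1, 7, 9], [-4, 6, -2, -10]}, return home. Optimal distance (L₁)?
140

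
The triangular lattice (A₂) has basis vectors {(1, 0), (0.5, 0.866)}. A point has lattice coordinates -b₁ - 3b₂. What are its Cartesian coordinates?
(-2.5, -2.598)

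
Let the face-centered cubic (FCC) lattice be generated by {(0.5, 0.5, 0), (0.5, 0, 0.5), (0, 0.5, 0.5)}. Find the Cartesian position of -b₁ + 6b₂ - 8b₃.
(2.5, -4.5, -1)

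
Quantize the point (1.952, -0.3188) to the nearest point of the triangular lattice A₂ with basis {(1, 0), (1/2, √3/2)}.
(2, 0)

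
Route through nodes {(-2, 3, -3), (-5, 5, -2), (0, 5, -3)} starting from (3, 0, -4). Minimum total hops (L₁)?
19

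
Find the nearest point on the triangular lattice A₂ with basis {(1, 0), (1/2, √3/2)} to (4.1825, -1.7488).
(4, -1.732)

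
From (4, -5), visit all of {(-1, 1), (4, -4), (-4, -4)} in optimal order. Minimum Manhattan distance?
17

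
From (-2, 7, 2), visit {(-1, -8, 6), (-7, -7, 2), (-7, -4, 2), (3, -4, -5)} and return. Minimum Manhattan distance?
72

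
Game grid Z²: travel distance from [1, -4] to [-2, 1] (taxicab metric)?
8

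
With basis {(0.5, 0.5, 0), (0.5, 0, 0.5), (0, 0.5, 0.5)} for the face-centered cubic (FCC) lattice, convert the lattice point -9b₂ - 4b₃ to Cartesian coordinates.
(-4.5, -2, -6.5)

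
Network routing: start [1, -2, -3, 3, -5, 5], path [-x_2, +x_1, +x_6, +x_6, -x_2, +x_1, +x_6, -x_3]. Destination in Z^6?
(3, -4, -4, 3, -5, 8)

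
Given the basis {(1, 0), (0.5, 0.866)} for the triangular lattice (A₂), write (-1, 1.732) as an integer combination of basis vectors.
-2b₁ + 2b₂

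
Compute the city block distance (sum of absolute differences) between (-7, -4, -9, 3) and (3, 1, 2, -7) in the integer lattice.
36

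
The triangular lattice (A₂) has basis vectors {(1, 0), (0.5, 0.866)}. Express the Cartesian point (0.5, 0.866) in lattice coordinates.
b₂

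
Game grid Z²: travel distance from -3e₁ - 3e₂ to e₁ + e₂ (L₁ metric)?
8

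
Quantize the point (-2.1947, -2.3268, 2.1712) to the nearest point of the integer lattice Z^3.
(-2, -2, 2)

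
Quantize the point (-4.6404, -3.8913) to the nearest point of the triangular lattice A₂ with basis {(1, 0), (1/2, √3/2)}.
(-4.5, -4.33)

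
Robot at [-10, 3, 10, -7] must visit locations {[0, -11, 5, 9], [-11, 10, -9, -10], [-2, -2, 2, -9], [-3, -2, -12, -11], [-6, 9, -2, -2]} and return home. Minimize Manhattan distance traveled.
166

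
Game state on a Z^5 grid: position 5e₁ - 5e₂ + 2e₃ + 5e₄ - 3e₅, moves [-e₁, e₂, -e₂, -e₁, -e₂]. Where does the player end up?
(3, -6, 2, 5, -3)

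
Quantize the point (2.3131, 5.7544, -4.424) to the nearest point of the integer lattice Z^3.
(2, 6, -4)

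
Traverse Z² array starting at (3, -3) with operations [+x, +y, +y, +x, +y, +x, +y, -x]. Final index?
(5, 1)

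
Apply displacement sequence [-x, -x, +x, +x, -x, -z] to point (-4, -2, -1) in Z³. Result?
(-5, -2, -2)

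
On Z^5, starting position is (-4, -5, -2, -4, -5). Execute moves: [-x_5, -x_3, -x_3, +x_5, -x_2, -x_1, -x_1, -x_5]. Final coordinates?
(-6, -6, -4, -4, -6)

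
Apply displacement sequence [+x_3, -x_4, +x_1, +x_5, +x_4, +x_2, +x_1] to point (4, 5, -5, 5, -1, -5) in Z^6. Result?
(6, 6, -4, 5, 0, -5)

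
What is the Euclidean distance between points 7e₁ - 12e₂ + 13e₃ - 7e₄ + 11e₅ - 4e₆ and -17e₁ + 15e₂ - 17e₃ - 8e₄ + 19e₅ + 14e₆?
50.9313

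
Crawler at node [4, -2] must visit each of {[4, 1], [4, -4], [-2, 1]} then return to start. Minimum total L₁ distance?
22
(one optimal route: (4, -2) → (4, 1) → (-2, 1) → (4, -4) → (4, -2))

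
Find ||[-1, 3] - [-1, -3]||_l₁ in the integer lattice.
6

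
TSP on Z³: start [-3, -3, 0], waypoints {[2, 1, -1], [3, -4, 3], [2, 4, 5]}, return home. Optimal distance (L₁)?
40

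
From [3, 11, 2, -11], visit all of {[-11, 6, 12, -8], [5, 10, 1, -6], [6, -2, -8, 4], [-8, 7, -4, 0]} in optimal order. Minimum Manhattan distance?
100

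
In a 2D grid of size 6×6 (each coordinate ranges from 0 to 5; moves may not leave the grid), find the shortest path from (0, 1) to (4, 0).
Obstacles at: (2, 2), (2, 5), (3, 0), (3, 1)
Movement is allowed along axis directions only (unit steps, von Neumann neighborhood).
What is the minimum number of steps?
9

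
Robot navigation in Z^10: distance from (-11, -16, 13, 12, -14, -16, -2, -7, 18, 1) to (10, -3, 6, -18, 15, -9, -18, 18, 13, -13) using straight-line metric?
59.5903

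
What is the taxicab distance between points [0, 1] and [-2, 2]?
3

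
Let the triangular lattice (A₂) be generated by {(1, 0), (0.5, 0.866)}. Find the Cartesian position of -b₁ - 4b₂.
(-3, -3.464)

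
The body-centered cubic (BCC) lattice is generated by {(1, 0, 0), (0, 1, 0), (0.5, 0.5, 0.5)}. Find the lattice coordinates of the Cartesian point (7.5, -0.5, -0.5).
8b₁ - b₃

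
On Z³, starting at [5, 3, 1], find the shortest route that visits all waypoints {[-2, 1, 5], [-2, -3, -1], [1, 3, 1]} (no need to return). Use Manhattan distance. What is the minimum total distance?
23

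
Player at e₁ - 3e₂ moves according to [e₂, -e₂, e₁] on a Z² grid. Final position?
(2, -3)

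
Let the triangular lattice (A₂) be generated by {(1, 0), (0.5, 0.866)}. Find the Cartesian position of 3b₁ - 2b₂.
(2, -1.732)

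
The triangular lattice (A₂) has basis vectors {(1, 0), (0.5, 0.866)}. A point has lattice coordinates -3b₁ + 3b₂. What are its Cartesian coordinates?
(-1.5, 2.598)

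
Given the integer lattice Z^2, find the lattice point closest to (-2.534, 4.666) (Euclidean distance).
(-3, 5)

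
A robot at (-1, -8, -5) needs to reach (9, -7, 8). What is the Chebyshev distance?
13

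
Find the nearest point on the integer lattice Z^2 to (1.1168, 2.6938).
(1, 3)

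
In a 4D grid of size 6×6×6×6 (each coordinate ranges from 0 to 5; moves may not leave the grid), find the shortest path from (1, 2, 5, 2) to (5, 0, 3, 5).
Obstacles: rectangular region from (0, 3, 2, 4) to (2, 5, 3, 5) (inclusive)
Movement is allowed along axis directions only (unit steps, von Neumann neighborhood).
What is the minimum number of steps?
11
(one shortest path: (1, 2, 5, 2) → (2, 2, 5, 2) → (3, 2, 5, 2) → (4, 2, 5, 2) → (5, 2, 5, 2) → (5, 1, 5, 2) → (5, 0, 5, 2) → (5, 0, 4, 2) → (5, 0, 3, 2) → (5, 0, 3, 3) → (5, 0, 3, 4) → (5, 0, 3, 5))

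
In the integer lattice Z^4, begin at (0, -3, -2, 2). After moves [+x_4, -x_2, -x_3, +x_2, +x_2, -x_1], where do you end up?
(-1, -2, -3, 3)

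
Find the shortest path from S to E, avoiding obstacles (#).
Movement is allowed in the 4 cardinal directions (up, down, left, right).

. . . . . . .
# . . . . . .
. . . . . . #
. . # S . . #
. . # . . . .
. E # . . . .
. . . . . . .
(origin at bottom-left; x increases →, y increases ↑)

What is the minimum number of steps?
6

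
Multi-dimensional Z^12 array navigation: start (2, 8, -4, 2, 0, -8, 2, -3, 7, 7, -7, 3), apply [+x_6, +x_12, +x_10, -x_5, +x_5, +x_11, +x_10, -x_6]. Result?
(2, 8, -4, 2, 0, -8, 2, -3, 7, 9, -6, 4)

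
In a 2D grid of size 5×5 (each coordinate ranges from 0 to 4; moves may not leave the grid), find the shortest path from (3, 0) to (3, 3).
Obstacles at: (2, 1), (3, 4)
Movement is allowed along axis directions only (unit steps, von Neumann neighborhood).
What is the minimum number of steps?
3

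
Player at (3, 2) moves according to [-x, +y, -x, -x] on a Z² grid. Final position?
(0, 3)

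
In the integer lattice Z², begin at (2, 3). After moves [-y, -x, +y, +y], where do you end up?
(1, 4)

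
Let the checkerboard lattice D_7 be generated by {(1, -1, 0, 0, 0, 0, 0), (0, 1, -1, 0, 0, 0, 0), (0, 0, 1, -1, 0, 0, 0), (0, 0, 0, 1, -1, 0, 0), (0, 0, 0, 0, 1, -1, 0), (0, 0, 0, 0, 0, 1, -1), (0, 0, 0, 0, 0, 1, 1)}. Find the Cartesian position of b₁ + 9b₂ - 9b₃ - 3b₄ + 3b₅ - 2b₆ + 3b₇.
(1, 8, -18, 6, 6, -2, 5)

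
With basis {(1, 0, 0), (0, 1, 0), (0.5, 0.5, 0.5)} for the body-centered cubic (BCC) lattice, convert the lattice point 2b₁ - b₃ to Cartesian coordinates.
(1.5, -0.5, -0.5)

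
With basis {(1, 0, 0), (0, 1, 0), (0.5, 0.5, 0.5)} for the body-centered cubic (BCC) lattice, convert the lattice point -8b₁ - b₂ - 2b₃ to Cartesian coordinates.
(-9, -2, -1)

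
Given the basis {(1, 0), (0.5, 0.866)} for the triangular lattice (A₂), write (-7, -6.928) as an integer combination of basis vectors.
-3b₁ - 8b₂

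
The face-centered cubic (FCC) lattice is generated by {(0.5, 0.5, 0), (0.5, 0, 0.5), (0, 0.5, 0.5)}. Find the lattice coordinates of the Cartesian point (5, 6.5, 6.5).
5b₁ + 5b₂ + 8b₃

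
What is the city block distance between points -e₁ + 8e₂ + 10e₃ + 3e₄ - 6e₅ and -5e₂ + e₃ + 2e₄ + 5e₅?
35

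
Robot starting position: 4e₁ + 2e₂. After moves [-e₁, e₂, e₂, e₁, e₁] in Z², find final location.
(5, 4)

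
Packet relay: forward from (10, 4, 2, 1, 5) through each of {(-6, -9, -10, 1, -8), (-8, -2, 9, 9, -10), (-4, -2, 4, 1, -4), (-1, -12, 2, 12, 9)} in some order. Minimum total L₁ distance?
138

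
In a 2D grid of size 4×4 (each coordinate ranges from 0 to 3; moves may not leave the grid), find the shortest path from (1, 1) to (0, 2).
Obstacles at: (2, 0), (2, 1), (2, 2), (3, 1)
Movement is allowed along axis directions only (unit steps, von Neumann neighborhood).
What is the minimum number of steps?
2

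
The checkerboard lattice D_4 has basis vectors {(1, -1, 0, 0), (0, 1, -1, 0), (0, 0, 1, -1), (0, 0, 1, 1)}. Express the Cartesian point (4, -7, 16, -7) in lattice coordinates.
4b₁ - 3b₂ + 10b₃ + 3b₄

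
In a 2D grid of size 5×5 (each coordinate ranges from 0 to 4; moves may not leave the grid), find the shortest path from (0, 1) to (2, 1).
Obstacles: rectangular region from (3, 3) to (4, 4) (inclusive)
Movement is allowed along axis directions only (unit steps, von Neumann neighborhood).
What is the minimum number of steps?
2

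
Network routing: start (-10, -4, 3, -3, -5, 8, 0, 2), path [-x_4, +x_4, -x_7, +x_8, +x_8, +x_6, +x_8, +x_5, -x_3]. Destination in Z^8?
(-10, -4, 2, -3, -4, 9, -1, 5)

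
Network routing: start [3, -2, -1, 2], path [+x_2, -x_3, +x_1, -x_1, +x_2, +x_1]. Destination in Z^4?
(4, 0, -2, 2)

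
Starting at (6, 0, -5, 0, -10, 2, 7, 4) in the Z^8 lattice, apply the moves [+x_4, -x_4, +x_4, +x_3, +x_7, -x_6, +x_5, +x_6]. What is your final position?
(6, 0, -4, 1, -9, 2, 8, 4)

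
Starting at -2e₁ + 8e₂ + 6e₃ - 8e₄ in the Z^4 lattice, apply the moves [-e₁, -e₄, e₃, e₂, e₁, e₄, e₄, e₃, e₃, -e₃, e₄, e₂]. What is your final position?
(-2, 10, 8, -6)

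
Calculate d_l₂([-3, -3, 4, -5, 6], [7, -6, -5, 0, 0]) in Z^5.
15.843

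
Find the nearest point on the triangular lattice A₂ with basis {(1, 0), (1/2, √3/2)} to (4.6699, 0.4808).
(4.5, 0.866)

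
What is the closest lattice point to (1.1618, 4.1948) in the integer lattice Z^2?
(1, 4)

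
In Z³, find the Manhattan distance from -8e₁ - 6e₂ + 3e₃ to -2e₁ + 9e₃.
18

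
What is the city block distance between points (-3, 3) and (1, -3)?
10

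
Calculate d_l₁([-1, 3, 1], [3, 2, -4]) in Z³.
10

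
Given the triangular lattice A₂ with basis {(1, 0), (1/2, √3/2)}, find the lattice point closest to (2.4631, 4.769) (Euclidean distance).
(2.5, 4.33)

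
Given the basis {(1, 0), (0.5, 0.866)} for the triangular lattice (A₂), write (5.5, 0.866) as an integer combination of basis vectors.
5b₁ + b₂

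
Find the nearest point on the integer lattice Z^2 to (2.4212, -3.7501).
(2, -4)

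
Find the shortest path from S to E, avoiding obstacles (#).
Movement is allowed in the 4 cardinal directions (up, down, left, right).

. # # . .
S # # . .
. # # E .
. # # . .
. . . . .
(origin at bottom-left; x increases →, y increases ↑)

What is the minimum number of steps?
8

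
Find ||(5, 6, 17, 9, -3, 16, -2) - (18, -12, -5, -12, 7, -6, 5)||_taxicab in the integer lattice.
113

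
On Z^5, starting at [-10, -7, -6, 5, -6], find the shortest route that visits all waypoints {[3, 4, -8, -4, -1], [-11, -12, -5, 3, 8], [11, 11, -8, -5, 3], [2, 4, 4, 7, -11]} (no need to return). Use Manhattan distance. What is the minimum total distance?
138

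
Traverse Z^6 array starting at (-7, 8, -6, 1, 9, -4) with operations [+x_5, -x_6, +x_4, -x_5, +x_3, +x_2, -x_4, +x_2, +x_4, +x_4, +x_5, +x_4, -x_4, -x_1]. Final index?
(-8, 10, -5, 3, 10, -5)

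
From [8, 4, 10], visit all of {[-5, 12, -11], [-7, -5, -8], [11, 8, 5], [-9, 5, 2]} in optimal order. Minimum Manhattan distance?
82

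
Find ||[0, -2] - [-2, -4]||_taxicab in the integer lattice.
4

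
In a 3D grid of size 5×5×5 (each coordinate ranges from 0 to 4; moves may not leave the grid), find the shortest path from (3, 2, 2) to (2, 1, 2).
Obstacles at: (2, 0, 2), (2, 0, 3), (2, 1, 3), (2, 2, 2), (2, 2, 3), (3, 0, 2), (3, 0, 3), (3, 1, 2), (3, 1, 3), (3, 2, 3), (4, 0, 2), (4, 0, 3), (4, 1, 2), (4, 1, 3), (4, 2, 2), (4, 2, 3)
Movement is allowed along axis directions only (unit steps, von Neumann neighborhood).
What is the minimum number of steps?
4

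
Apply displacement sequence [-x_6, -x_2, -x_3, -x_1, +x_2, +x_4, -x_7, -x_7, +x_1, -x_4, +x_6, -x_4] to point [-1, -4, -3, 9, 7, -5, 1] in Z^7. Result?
(-1, -4, -4, 8, 7, -5, -1)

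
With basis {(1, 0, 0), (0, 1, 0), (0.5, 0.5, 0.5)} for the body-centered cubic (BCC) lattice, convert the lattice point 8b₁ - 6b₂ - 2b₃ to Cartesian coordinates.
(7, -7, -1)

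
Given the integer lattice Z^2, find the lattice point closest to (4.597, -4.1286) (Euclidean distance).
(5, -4)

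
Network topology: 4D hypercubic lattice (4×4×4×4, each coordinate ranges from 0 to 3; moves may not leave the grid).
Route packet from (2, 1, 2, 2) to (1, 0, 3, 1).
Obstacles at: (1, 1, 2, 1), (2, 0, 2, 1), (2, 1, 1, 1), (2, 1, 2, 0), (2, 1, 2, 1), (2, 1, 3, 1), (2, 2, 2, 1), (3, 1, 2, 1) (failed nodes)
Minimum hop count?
4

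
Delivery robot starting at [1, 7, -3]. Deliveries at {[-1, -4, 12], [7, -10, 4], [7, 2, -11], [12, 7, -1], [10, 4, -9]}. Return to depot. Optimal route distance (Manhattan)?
110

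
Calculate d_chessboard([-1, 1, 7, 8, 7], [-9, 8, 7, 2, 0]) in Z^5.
8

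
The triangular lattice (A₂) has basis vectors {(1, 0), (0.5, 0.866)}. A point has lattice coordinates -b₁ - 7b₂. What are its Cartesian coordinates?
(-4.5, -6.062)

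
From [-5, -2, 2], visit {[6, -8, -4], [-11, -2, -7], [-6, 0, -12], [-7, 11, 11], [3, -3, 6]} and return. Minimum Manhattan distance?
126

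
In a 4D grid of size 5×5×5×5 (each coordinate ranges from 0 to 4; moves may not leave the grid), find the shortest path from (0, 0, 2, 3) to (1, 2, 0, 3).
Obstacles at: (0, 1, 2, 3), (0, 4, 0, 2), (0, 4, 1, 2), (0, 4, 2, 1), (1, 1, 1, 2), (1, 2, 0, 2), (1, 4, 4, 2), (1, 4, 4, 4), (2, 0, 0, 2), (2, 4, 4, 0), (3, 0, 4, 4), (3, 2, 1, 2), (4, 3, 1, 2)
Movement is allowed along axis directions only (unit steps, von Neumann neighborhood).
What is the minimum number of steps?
5
(one shortest path: (0, 0, 2, 3) → (1, 0, 2, 3) → (1, 1, 2, 3) → (1, 2, 2, 3) → (1, 2, 1, 3) → (1, 2, 0, 3))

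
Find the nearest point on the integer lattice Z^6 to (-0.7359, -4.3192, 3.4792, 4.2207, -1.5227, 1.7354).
(-1, -4, 3, 4, -2, 2)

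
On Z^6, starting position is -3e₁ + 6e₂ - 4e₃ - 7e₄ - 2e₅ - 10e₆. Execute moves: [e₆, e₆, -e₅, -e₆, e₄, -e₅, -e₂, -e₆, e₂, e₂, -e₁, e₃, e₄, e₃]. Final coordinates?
(-4, 7, -2, -5, -4, -10)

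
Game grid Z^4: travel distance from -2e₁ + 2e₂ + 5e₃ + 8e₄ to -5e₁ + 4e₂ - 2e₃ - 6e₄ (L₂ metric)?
16.0624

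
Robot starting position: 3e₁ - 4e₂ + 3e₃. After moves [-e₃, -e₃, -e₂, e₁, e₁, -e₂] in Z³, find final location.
(5, -6, 1)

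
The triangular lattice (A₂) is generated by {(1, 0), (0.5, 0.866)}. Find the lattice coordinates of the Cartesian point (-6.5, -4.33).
-4b₁ - 5b₂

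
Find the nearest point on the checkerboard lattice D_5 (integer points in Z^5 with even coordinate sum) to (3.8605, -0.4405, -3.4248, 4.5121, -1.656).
(4, 0, -3, 5, -2)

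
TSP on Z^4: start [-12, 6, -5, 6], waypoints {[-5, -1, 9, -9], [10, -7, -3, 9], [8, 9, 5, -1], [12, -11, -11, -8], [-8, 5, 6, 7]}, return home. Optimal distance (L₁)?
198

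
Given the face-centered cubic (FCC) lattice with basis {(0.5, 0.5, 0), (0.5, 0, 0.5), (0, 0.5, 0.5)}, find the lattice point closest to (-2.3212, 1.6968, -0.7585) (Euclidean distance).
(-2.5, 1.5, -1)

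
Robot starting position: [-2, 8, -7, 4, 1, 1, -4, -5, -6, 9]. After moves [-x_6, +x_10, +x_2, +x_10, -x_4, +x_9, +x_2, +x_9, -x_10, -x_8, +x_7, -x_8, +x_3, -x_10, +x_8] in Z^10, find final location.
(-2, 10, -6, 3, 1, 0, -3, -6, -4, 9)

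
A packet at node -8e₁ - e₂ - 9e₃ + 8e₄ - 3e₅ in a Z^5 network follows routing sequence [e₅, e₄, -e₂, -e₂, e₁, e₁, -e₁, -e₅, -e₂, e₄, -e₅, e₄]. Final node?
(-7, -4, -9, 11, -4)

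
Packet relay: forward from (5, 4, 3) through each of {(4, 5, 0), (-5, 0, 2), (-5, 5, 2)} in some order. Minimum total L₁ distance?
21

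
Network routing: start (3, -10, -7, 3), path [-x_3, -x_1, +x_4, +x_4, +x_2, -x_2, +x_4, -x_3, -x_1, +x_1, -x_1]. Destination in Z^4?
(1, -10, -9, 6)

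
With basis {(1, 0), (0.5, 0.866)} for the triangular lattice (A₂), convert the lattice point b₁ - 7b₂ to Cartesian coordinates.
(-2.5, -6.062)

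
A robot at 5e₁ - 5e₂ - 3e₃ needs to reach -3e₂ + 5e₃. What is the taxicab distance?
15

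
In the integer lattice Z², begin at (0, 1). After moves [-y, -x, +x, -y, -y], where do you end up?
(0, -2)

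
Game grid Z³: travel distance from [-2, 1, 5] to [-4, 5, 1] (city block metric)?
10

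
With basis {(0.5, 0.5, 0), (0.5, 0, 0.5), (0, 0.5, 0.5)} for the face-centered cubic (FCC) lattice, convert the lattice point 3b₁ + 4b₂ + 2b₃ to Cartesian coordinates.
(3.5, 2.5, 3)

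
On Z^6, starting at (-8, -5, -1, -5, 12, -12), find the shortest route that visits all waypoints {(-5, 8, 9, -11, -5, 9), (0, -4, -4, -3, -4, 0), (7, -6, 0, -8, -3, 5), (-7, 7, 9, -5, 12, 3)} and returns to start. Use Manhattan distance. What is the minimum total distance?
180
(one optimal route: (-8, -5, -1, -5, 12, -12) → (0, -4, -4, -3, -4, 0) → (7, -6, 0, -8, -3, 5) → (-5, 8, 9, -11, -5, 9) → (-7, 7, 9, -5, 12, 3) → (-8, -5, -1, -5, 12, -12))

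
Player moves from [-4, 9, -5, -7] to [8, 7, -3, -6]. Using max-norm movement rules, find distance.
12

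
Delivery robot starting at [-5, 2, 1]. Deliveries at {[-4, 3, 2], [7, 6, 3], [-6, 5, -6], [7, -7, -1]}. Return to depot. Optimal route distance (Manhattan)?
76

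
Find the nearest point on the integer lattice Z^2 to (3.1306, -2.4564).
(3, -2)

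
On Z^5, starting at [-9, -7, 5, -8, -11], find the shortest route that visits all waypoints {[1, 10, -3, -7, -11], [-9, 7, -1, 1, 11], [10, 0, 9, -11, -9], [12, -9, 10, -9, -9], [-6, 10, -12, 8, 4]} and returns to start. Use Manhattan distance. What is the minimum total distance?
210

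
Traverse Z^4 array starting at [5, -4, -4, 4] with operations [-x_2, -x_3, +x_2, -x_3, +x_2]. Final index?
(5, -3, -6, 4)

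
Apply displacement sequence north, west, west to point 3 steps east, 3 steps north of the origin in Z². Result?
(1, 4)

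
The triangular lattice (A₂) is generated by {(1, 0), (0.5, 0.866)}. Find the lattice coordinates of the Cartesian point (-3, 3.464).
-5b₁ + 4b₂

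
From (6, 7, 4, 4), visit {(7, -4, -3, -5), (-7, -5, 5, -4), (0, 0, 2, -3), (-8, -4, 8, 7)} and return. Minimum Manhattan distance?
110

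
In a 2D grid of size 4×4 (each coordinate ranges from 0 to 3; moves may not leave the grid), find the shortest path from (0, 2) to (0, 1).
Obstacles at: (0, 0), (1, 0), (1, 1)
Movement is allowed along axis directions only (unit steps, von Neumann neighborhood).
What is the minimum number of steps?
1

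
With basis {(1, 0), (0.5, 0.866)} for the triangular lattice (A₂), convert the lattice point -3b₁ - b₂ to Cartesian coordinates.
(-3.5, -0.866)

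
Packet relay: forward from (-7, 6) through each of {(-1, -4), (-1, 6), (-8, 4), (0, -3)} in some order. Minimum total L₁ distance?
24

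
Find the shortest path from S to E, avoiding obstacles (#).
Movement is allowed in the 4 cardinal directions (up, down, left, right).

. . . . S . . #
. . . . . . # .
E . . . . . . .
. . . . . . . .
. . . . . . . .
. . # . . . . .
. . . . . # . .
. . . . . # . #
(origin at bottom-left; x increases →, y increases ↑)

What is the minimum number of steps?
6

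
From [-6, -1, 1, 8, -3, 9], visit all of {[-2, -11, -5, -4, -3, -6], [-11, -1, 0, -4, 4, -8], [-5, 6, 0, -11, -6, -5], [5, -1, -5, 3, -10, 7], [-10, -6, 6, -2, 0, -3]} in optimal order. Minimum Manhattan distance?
163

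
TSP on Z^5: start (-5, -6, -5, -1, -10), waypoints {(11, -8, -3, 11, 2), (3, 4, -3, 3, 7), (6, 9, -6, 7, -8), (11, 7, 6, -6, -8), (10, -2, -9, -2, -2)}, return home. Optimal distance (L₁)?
204
(one optimal route: (-5, -6, -5, -1, -10) → (11, 7, 6, -6, -8) → (6, 9, -6, 7, -8) → (3, 4, -3, 3, 7) → (11, -8, -3, 11, 2) → (10, -2, -9, -2, -2) → (-5, -6, -5, -1, -10))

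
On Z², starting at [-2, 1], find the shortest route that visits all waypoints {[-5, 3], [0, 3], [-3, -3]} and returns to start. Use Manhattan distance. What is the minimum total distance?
22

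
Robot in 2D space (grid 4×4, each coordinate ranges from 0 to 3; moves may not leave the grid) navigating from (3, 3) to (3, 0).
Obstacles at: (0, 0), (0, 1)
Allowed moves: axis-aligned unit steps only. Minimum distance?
3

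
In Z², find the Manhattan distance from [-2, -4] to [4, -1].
9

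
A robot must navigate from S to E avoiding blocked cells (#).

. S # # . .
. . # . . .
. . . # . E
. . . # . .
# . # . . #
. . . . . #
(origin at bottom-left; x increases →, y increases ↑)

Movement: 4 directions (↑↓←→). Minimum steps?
12
(one shortest path: (1, 5) → (1, 4) → (1, 3) → (1, 2) → (1, 1) → (1, 0) → (2, 0) → (3, 0) → (4, 0) → (4, 1) → (4, 2) → (5, 2) → (5, 3))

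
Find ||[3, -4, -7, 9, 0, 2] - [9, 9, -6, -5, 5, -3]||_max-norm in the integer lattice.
14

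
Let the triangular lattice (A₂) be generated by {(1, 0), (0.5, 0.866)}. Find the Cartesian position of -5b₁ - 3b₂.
(-6.5, -2.598)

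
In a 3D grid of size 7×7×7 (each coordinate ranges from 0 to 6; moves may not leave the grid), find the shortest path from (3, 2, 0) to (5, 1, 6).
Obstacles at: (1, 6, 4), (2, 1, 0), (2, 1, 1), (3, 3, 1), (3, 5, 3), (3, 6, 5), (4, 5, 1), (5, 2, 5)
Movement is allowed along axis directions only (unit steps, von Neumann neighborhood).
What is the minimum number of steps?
9
(one shortest path: (3, 2, 0) → (4, 2, 0) → (5, 2, 0) → (5, 1, 0) → (5, 1, 1) → (5, 1, 2) → (5, 1, 3) → (5, 1, 4) → (5, 1, 5) → (5, 1, 6))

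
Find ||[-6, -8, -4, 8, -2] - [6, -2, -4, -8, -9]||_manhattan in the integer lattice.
41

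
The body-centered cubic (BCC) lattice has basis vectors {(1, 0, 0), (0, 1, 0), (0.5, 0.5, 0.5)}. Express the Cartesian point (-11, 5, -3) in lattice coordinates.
-8b₁ + 8b₂ - 6b₃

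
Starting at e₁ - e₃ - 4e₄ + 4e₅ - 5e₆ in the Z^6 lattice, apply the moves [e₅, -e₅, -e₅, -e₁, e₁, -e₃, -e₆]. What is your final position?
(1, 0, -2, -4, 3, -6)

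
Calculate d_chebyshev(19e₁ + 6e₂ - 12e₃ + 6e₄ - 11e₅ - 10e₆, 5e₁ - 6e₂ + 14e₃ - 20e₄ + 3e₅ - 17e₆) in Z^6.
26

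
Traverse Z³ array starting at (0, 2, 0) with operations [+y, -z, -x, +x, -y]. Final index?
(0, 2, -1)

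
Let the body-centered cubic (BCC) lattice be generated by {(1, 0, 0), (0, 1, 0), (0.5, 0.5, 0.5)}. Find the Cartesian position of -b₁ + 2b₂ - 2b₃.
(-2, 1, -1)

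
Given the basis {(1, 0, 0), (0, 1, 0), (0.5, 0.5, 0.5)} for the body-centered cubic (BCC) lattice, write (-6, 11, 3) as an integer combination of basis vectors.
-9b₁ + 8b₂ + 6b₃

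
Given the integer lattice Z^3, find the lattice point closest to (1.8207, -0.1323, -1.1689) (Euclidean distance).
(2, 0, -1)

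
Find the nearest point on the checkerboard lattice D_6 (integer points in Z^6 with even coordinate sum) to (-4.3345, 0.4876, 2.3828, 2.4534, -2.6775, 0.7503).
(-4, 0, 2, 2, -3, 1)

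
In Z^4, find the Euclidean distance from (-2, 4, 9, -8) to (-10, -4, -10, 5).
25.6515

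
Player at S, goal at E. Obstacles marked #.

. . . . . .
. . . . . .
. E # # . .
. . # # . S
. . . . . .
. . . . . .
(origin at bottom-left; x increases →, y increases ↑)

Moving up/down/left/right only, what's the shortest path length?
7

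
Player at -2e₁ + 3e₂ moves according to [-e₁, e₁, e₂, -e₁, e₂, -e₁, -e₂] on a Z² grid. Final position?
(-4, 4)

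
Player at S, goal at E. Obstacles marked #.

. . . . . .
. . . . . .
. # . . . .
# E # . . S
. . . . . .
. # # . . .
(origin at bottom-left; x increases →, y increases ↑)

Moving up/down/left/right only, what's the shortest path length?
6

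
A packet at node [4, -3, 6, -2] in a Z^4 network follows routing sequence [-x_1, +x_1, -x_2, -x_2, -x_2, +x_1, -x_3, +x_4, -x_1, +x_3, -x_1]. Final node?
(3, -6, 6, -1)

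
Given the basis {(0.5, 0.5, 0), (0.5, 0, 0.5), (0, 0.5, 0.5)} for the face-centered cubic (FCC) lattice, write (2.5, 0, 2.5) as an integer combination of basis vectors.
5b₂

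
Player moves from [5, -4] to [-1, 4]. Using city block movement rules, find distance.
14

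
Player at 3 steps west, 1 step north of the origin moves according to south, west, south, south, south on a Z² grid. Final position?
(-4, -3)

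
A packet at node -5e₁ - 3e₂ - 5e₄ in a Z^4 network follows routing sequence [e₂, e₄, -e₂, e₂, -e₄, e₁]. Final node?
(-4, -2, 0, -5)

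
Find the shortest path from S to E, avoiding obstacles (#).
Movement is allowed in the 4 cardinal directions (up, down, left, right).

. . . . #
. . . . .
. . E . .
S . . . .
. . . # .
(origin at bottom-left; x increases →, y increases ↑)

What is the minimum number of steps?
3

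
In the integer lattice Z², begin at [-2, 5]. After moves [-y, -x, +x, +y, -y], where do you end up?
(-2, 4)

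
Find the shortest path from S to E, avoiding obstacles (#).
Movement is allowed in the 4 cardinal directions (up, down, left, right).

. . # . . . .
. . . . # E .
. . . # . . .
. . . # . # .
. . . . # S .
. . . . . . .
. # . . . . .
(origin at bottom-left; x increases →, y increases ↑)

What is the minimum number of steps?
5
(one shortest path: (5, 2) → (6, 2) → (6, 3) → (6, 4) → (5, 4) → (5, 5))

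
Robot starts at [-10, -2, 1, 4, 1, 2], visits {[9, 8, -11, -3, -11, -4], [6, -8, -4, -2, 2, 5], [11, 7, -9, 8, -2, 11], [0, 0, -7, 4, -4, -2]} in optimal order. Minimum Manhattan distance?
150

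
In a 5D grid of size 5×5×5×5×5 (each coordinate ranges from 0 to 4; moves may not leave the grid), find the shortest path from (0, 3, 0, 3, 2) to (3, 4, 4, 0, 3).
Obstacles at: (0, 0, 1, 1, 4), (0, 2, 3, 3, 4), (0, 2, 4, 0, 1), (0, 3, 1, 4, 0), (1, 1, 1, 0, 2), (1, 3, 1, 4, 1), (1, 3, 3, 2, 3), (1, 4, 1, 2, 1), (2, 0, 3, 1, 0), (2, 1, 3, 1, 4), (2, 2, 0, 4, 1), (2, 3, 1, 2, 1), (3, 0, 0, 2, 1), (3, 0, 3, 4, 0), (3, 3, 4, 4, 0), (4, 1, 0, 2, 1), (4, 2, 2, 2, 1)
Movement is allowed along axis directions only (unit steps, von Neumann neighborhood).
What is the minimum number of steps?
12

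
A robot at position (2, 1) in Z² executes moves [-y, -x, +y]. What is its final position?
(1, 1)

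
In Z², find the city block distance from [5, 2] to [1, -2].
8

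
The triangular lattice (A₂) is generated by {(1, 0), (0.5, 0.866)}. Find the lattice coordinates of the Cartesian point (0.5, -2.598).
2b₁ - 3b₂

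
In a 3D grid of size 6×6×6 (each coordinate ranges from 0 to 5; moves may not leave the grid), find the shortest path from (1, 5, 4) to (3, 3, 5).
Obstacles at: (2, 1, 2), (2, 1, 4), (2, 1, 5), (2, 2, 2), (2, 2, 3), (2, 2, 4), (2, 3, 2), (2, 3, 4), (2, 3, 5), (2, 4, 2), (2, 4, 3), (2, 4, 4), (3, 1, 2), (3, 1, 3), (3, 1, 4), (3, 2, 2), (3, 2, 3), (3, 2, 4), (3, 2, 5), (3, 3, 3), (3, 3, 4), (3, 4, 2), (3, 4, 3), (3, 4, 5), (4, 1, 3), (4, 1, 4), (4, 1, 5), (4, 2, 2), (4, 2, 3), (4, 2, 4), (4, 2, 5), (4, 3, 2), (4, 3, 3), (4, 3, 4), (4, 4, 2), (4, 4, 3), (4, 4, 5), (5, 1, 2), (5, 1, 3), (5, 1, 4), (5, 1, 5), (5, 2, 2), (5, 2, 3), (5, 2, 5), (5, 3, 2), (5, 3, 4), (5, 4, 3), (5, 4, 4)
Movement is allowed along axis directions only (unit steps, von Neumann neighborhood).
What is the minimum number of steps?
9
(one shortest path: (1, 5, 4) → (2, 5, 4) → (3, 5, 4) → (4, 5, 4) → (5, 5, 4) → (5, 5, 5) → (5, 4, 5) → (5, 3, 5) → (4, 3, 5) → (3, 3, 5))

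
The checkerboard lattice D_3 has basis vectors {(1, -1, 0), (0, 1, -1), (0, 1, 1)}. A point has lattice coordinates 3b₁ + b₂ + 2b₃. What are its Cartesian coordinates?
(3, 0, 1)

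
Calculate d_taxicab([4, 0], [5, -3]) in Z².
4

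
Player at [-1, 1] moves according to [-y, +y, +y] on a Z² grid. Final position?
(-1, 2)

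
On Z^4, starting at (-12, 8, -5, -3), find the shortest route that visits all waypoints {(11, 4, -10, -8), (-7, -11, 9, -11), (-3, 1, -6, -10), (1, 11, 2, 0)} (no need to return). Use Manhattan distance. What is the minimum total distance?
118
(one optimal route: (-12, 8, -5, -3) → (1, 11, 2, 0) → (11, 4, -10, -8) → (-3, 1, -6, -10) → (-7, -11, 9, -11))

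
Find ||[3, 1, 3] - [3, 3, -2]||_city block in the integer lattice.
7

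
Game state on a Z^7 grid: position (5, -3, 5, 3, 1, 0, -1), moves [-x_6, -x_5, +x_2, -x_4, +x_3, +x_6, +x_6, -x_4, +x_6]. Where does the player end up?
(5, -2, 6, 1, 0, 2, -1)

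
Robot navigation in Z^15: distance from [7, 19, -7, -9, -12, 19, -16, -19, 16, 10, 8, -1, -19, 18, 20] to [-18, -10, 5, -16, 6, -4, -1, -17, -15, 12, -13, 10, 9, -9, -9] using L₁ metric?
280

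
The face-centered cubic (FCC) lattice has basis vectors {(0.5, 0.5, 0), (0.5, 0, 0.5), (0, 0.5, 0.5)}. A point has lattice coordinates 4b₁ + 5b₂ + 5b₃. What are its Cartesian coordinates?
(4.5, 4.5, 5)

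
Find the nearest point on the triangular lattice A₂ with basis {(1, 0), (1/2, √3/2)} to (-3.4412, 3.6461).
(-3, 3.464)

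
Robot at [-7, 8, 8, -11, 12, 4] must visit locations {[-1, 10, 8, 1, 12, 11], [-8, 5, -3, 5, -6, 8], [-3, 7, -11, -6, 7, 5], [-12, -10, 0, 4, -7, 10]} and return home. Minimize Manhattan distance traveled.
192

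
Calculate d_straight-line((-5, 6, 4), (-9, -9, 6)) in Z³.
15.6525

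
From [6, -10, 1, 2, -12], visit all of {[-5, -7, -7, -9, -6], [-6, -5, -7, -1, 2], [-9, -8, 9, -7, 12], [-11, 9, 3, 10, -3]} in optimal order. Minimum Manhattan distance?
153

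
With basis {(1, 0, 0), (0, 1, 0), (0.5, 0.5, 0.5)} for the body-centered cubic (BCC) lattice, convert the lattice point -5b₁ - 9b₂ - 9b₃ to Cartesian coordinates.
(-9.5, -13.5, -4.5)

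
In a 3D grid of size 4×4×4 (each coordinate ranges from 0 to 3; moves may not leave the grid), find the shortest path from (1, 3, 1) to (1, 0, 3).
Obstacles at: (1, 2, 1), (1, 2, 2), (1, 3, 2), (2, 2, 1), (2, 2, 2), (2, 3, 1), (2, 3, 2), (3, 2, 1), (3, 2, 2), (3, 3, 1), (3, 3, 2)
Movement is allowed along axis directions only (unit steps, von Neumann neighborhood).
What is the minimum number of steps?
7
(one shortest path: (1, 3, 1) → (0, 3, 1) → (0, 2, 1) → (0, 1, 1) → (1, 1, 1) → (1, 0, 1) → (1, 0, 2) → (1, 0, 3))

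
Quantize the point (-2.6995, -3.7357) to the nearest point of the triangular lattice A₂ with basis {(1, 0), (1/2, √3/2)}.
(-3, -3.464)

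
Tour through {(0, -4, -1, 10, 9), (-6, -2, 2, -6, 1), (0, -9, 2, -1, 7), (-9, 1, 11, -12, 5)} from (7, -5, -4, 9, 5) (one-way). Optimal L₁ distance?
86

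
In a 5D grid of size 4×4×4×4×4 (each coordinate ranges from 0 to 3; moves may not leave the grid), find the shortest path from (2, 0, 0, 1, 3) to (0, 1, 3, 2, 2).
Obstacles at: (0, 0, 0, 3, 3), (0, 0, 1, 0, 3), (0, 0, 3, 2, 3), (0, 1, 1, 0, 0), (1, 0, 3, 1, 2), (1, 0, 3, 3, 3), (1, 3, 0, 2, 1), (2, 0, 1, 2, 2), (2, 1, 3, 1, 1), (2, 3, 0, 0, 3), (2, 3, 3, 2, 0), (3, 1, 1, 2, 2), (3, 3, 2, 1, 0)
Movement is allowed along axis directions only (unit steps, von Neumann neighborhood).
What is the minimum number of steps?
8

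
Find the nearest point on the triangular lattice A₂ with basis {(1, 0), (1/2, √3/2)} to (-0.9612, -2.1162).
(-1, -1.732)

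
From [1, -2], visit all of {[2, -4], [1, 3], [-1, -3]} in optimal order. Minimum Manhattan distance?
15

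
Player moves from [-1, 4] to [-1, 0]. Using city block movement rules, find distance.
4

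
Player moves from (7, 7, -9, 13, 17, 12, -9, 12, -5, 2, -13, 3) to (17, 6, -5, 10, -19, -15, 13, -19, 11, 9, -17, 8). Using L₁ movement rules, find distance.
166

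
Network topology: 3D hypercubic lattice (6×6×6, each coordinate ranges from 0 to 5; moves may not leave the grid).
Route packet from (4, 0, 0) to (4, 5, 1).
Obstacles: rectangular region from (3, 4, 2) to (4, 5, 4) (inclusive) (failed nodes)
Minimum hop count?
6
(one shortest path: (4, 0, 0) → (4, 1, 0) → (4, 2, 0) → (4, 3, 0) → (4, 4, 0) → (4, 5, 0) → (4, 5, 1))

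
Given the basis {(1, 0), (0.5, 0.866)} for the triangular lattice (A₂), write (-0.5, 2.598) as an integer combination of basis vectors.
-2b₁ + 3b₂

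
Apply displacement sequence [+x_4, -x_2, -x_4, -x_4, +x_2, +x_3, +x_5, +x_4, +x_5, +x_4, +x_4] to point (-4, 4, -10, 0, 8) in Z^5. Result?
(-4, 4, -9, 2, 10)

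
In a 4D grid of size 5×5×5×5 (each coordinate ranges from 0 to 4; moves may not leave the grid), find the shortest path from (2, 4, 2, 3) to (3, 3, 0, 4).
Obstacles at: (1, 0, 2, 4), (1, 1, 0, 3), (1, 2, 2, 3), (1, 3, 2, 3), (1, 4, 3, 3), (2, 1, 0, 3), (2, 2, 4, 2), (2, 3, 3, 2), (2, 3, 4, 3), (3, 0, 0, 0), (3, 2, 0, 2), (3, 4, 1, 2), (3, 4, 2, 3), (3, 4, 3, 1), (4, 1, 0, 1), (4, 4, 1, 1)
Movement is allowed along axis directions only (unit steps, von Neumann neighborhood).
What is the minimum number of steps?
5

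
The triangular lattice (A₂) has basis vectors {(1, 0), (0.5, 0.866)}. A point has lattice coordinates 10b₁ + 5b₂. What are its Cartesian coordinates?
(12.5, 4.33)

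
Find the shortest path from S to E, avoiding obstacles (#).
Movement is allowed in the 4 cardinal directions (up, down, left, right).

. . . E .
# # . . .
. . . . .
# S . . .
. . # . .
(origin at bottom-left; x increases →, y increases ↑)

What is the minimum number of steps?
5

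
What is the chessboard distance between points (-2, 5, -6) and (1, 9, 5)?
11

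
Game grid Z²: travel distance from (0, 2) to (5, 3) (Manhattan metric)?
6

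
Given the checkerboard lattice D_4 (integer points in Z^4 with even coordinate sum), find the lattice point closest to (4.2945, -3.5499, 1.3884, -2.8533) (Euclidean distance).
(4, -4, 1, -3)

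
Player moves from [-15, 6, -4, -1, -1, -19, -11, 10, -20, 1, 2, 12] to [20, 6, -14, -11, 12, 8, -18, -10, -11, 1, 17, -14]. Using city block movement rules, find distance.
172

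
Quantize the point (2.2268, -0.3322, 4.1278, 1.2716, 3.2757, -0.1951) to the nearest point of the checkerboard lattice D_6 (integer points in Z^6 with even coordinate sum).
(2, 0, 4, 1, 3, 0)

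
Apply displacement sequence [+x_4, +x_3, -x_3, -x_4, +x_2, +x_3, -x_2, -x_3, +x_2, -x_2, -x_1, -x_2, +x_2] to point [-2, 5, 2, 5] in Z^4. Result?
(-3, 5, 2, 5)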